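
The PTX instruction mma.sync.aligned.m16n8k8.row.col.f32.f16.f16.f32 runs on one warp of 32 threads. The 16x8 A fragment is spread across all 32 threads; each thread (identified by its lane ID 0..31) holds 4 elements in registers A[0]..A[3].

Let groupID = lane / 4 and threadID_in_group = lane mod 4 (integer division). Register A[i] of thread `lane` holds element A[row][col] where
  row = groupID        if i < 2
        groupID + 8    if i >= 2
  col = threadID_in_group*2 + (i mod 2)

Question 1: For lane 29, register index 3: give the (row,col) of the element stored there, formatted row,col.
L=29→G=29>>2=7, T=29&3=1
[3]→row 7+8=15  col 1·2+1=3

15,3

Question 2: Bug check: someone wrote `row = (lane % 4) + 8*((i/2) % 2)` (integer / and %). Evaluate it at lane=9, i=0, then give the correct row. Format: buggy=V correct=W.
`(lane % 4) + 8*((i/2) % 2)`[9,0]=>1
L=9=>grp=9>>2=2, tig=9&3=1
[0]=>row 2+0=2  col 1·2+0=2
row: 1 vs 2

buggy=1 correct=2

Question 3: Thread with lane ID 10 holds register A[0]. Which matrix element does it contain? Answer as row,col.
lane 10: grp=2 (10/4), tig=2 (10%4)
i=0: r=2+0=2, c=2*2+0=4

2,4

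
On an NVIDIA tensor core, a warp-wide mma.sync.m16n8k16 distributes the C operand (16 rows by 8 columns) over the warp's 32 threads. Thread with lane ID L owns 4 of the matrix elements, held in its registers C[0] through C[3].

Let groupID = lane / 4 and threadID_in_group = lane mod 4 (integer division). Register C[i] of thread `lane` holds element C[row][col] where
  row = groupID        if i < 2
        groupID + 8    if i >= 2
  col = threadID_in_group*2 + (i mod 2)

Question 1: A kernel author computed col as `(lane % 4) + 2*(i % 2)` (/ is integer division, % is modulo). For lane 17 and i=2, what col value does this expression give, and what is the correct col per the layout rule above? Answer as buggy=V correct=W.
`(lane % 4) + 2*(i % 2)`[17,2]=>1
lane 17: grp=4 (17/4), tig=1 (17%4)
i=2: r=4+8=12, c=1*2+0=2
col: 1 vs 2

buggy=1 correct=2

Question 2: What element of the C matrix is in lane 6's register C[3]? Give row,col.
6: grp=1,tig=2
[3] (1+8,2*2+1) = (9,5)

9,5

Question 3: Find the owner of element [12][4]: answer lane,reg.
18,2

r=12→G=4,rhi=1  c=4→T=2,p=0
L=4*4+2=18  i=1*2+0=2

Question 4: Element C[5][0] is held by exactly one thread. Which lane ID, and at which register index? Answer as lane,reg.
r=5⇒gr=5,Rb=0  c=0⇒th=0,odd=0
L=5*4+0=20  i=0*2+0=0

20,0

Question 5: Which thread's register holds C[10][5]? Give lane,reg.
r=10->g=2,rb=1  c=5->t=2,b0=1
L=2*4+2=10  i=1*2+1=3

10,3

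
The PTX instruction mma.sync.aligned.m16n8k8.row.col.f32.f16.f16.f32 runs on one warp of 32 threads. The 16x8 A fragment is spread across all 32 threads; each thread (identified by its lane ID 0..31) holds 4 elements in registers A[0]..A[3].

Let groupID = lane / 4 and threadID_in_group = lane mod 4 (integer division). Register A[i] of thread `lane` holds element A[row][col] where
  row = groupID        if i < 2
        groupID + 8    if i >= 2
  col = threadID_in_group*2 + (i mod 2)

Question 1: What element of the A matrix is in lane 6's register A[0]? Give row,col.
1,4

6: grp=1,tig=2
[0] (1+0,2*2+0) = (1,4)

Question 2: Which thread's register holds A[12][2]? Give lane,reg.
r=12→G=4,rhi=1  c=2→T=1,p=0
L=4*4+1=17  i=1*2+0=2

17,2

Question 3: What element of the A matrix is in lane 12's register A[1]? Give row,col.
3,1

lane 12->12/4=3, 12 mod 4=0
i=1  r:3+0->3  c:2·0+1->1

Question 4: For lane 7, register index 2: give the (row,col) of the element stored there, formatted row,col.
9,6

lane 7: g=1 (7/4), t=3 (7%4)
i=2: r=1+8=9, c=3*2+0=6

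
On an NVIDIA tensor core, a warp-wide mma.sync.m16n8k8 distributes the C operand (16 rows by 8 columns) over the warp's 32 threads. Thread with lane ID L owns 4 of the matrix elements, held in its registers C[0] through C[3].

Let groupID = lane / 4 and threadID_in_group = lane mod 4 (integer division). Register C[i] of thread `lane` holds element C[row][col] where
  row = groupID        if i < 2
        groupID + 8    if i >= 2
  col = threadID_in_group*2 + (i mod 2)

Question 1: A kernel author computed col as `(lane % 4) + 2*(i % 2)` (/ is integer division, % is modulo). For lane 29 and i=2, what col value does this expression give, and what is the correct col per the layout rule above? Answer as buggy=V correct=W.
`(lane % 4) + 2*(i % 2)`[29,2]=>1
L=29=>grp=29>>2=7, tig=29&3=1
[2]=>row 7+8=15  col 1·2+0=2
col: 1 vs 2

buggy=1 correct=2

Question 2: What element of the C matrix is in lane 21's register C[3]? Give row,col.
21: gr=5,th=1
[3] (5+8,1*2+1) = (13,3)

13,3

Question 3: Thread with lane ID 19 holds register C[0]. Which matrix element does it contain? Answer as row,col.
4,6

lane 19=>19/4=4, 19 mod 4=3
i=0  r:4+0=>4  c:2·3+0=>6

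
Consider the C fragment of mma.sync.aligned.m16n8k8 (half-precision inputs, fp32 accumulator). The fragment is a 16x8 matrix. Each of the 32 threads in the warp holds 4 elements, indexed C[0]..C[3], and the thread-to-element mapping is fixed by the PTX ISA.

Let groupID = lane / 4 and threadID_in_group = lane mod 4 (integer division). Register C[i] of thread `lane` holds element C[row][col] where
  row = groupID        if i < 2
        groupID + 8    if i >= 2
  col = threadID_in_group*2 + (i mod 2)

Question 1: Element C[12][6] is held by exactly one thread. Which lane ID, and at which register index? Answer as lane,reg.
r:12=>grp=4,rB=1  c:6=>tig=3,lo=0
L=4*4+3=19  i=1*2+0=2

19,2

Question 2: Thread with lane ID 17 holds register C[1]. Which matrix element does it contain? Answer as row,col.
4,3

lane 17→17/4=4, 17 mod 4=1
i=1  r:4+0→4  c:2·1+1→3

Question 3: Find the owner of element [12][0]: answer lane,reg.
16,2

r: 12->gid=4,r8=1  c: 0->tid=0,i&1=0
L=4*4+0=16  i=1*2+0=2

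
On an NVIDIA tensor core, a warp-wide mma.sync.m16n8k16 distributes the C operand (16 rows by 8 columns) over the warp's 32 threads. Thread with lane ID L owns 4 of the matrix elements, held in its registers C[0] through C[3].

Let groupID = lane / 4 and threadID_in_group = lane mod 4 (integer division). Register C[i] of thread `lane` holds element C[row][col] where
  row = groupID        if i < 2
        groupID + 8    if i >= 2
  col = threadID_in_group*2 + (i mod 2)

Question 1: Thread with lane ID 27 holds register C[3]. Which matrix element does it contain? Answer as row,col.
14,7

lane 27: g=6 (27/4), t=3 (27%4)
i=3: r=6+8=14, c=3*2+1=7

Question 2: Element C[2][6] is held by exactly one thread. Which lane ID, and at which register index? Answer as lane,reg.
r: 2->gid=2,r8=0  c: 6->tid=3,i&1=0
L=2*4+3=11  i=0*2+0=0

11,0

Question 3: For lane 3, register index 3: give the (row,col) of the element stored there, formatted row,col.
8,7

3: g=0,t=3
[3] (0+8,3*2+1) = (8,7)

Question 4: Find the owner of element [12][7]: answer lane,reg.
r:12=>grp=4,rB=1  c:7=>tig=3,lo=1
L=4*4+3=19  i=1*2+1=3

19,3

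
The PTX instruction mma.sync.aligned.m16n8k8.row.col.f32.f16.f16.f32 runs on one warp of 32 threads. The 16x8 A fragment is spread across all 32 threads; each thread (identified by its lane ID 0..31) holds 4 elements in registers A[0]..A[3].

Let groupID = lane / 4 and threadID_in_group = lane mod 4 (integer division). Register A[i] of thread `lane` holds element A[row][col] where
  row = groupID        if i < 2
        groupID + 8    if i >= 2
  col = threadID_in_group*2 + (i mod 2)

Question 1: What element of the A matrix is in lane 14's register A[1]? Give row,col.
3,5

14: gr=3,th=2
[1] (3+0,2*2+1) = (3,5)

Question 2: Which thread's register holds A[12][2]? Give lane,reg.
17,2

r:12=>grp=4,rB=1  c:2=>tig=1,lo=0
L=4*4+1=17  i=1*2+0=2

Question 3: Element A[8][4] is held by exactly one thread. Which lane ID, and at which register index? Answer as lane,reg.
2,2

r=8⇒gr=0,Rb=1  c=4⇒th=2,odd=0
L=0*4+2=2  i=1*2+0=2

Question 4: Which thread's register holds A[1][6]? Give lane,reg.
7,0

r=1→G=1,rhi=0  c=6→T=3,p=0
L=1*4+3=7  i=0*2+0=0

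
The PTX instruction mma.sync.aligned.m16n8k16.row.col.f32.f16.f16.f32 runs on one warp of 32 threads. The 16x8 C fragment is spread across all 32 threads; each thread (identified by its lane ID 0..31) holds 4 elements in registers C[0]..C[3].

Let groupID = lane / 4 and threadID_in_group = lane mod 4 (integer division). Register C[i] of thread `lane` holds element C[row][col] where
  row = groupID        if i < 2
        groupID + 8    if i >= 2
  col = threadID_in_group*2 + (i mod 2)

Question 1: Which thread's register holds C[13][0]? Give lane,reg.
20,2

r:13=>grp=5,rB=1  c:0=>tig=0,lo=0
L=5*4+0=20  i=1*2+0=2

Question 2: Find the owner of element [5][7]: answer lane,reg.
r=5->g=5,rb=0  c=7->t=3,b0=1
L=5*4+3=23  i=0*2+1=1

23,1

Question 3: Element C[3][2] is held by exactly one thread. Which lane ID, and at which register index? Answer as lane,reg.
r=3⇒gr=3,Rb=0  c=2⇒th=1,odd=0
L=3*4+1=13  i=0*2+0=0

13,0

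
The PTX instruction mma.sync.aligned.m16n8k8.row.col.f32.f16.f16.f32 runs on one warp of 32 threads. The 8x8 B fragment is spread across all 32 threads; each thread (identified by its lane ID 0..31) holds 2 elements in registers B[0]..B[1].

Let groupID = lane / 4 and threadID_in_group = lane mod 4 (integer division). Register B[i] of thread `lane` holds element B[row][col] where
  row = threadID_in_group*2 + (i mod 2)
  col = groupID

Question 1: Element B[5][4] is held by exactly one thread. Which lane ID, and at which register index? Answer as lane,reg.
c: 4->gid=4  r: 5->tid=2,i&1=1
L=4*4+2=18  i=1=1

18,1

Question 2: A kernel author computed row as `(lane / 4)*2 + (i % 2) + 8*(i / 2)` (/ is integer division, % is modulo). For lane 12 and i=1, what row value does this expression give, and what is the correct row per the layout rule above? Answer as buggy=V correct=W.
buggy=7 correct=1

`(lane / 4)*2 + (i % 2) + 8*(i / 2)`[12,1]->7
lane 12: gid=3 (12/4), tid=0 (12%4)
i=1: r=0*2+1=1, c=gid=3
row: 7 vs 1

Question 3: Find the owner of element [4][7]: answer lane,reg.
30,0

c=7⇒gr=7  r=4⇒th=2,odd=0
L=7*4+2=30  i=0=0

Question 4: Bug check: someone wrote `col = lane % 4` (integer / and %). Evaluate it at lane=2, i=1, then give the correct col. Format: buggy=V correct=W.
buggy=2 correct=0

`lane % 4`[2,1]->2
2: g=0,t=2
[1] (2*2+1,0) = (5,0)
col: 2 vs 0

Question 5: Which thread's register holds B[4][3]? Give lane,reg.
14,0

c=3⇒gr=3  r=4⇒th=2,odd=0
L=3*4+2=14  i=0=0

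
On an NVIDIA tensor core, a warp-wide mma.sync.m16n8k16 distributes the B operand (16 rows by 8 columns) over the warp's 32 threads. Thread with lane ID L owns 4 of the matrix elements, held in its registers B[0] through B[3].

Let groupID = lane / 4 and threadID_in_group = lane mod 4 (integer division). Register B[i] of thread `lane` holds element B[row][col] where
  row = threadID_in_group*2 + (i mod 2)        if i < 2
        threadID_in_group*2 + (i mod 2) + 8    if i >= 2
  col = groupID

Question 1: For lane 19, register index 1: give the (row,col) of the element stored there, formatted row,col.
7,4

lane 19: gr=4 (19/4), th=3 (19%4)
i=1: r=3*2+1+0=7, c=gr=4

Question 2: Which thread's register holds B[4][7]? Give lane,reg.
c:7=>grp=7  r:4=>rB=0,tig=2,lo=0
L=7*4+2=30  i=0*2+0=0

30,0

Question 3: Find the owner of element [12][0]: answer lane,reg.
c:0=>grp=0  r:12=>rB=1,tig=2,lo=0
L=0*4+2=2  i=1*2+0=2

2,2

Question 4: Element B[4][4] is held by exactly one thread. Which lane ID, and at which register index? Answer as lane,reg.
c=4→G=4  r=4→rhi=0,T=2,p=0
L=4*4+2=18  i=0*2+0=0

18,0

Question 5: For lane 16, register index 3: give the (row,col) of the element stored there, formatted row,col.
9,4

lane 16: gr=4 (16/4), th=0 (16%4)
i=3: r=0*2+1+8=9, c=gr=4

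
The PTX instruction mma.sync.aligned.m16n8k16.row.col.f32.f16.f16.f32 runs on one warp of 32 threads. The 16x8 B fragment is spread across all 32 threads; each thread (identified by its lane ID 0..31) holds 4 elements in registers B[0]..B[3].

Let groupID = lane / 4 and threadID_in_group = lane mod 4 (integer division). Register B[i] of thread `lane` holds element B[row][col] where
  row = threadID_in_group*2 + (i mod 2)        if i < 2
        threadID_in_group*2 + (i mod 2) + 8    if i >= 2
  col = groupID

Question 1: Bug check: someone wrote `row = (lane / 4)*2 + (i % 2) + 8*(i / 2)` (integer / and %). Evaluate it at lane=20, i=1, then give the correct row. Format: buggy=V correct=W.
buggy=11 correct=1

`(lane / 4)*2 + (i % 2) + 8*(i / 2)`[20,1]->11
lane 20: gid=5 (20/4), tid=0 (20%4)
i=1: r=0*2+1+0=1, c=gid=5
row: 11 vs 1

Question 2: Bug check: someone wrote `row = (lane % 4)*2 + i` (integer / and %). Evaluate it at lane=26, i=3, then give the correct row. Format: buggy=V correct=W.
buggy=7 correct=13

`(lane % 4)*2 + i`[26,3]->7
lane 26->26/4=6, 26 mod 4=2
i=3  r:2·2+1+8->13  c:6
row: 7 vs 13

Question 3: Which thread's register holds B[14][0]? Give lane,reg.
3,2

c=0→G=0  r=14→rhi=1,T=3,p=0
L=0*4+3=3  i=1*2+0=2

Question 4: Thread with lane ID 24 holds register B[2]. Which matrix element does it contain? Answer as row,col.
L=24=>grp=24>>2=6, tig=24&3=0
[2]=>row 0·2+0+8=8  col grp=6

8,6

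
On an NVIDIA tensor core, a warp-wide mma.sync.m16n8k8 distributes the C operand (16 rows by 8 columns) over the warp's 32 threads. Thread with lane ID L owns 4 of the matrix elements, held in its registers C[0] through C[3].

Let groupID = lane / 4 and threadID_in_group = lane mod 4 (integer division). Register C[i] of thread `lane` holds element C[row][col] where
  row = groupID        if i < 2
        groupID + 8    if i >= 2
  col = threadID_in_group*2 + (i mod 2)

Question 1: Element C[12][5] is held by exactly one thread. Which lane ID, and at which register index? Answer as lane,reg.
18,3

r=12⇒gr=4,Rb=1  c=5⇒th=2,odd=1
L=4*4+2=18  i=1*2+1=3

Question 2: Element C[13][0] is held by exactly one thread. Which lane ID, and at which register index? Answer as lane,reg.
20,2

r: 13->gid=5,r8=1  c: 0->tid=0,i&1=0
L=5*4+0=20  i=1*2+0=2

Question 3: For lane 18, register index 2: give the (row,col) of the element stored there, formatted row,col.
L=18⇒gr=18>>2=4, th=18&3=2
[2]⇒row 4+8=12  col 2·2+0=4

12,4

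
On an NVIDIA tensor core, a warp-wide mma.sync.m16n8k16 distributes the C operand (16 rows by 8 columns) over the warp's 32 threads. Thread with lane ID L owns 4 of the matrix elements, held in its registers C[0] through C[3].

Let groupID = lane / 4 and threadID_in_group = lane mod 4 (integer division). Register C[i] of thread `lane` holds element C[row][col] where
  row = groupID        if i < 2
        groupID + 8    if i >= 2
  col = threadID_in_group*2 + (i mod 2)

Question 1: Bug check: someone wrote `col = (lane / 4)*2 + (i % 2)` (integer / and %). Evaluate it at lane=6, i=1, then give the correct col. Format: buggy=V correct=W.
`(lane / 4)*2 + (i % 2)`[6,1]⇒3
lane 6: gr=1 (6/4), th=2 (6%4)
i=1: r=1+0=1, c=2*2+1=5
col: 3 vs 5

buggy=3 correct=5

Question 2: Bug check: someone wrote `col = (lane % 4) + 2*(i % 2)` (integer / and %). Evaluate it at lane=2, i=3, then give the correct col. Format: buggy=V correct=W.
buggy=4 correct=5

`(lane % 4) + 2*(i % 2)`[2,3]⇒4
lane 2: gr=0 (2/4), th=2 (2%4)
i=3: r=0+8=8, c=2*2+1=5
col: 4 vs 5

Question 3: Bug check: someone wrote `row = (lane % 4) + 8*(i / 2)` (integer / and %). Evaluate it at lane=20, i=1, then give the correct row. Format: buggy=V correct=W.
`(lane % 4) + 8*(i / 2)`[20,1]->0
lane 20->20/4=5, 20 mod 4=0
i=1  r:5+0->5  c:2·0+1->1
row: 0 vs 5

buggy=0 correct=5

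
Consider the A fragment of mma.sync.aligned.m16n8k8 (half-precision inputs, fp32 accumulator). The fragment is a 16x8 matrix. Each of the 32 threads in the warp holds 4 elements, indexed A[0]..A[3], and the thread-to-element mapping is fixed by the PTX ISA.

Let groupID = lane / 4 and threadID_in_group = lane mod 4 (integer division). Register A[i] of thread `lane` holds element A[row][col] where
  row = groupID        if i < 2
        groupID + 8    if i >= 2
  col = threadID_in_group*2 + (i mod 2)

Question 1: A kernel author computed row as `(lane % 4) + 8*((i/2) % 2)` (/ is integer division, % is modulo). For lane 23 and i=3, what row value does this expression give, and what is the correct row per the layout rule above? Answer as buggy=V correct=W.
buggy=11 correct=13

`(lane % 4) + 8*((i/2) % 2)`[23,3]=>11
L=23=>grp=23>>2=5, tig=23&3=3
[3]=>row 5+8=13  col 3·2+1=7
row: 11 vs 13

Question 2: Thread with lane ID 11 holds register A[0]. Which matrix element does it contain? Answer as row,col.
11: grp=2,tig=3
[0] (2+0,3*2+0) = (2,6)

2,6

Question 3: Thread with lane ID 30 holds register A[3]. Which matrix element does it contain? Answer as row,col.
30: grp=7,tig=2
[3] (7+8,2*2+1) = (15,5)

15,5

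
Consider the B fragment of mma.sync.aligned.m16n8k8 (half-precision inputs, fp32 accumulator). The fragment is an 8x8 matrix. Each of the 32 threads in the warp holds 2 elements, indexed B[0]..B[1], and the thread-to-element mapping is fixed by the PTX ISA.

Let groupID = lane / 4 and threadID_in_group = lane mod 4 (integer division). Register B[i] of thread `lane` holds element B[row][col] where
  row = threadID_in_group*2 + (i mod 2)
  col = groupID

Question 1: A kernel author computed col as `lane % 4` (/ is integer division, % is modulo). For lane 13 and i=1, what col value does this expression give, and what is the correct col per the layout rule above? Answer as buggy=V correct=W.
`lane % 4`[13,1]->1
lane 13->13/4=3, 13 mod 4=1
i=1  r:2·1+1->3  c:3
col: 1 vs 3

buggy=1 correct=3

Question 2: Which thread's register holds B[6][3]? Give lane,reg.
c=3->g=3  r=6->t=3,b0=0
L=3*4+3=15  i=0=0

15,0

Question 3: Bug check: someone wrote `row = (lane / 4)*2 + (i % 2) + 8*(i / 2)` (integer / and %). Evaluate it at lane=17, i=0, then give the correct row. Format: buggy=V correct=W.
`(lane / 4)*2 + (i % 2) + 8*(i / 2)`[17,0]->8
lane 17: gid=4 (17/4), tid=1 (17%4)
i=0: r=1*2+0=2, c=gid=4
row: 8 vs 2

buggy=8 correct=2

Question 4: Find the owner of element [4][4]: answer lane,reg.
18,0

c: 4->gid=4  r: 4->tid=2,i&1=0
L=4*4+2=18  i=0=0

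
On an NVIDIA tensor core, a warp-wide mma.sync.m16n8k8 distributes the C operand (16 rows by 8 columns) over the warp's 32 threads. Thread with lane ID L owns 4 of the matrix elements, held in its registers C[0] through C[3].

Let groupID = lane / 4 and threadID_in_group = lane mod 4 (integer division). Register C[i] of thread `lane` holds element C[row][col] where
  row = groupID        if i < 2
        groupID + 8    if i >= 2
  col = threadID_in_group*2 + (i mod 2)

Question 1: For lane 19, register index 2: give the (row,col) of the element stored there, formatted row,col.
19: grp=4,tig=3
[2] (4+8,3*2+0) = (12,6)

12,6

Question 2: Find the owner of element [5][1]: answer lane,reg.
20,1

r:5=>grp=5,rB=0  c:1=>tig=0,lo=1
L=5*4+0=20  i=0*2+1=1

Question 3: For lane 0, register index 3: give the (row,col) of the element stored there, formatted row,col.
8,1

lane 0: grp=0 (0/4), tig=0 (0%4)
i=3: r=0+8=8, c=0*2+1=1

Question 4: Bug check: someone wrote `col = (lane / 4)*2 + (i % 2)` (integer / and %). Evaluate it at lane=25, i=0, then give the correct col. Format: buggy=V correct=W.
`(lane / 4)*2 + (i % 2)`[25,0]->12
L=25->gid=25>>2=6, tid=25&3=1
[0]->row 6+0=6  col 1·2+0=2
col: 12 vs 2

buggy=12 correct=2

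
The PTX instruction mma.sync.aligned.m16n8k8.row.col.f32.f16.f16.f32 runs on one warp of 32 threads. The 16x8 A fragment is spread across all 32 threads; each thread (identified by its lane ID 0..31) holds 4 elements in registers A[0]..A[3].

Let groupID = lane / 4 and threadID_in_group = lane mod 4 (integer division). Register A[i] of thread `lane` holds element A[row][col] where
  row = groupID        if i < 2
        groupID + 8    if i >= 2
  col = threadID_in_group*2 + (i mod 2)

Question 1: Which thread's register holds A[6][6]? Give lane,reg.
27,0

r=6⇒gr=6,Rb=0  c=6⇒th=3,odd=0
L=6*4+3=27  i=0*2+0=0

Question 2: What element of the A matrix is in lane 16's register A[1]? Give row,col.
L=16=>grp=16>>2=4, tig=16&3=0
[1]=>row 4+0=4  col 0·2+1=1

4,1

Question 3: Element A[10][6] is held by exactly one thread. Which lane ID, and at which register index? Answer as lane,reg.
r=10→G=2,rhi=1  c=6→T=3,p=0
L=2*4+3=11  i=1*2+0=2

11,2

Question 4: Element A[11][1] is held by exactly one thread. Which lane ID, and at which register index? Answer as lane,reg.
r=11⇒gr=3,Rb=1  c=1⇒th=0,odd=1
L=3*4+0=12  i=1*2+1=3

12,3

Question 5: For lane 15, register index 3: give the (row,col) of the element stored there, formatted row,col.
lane 15: g=3 (15/4), t=3 (15%4)
i=3: r=3+8=11, c=3*2+1=7

11,7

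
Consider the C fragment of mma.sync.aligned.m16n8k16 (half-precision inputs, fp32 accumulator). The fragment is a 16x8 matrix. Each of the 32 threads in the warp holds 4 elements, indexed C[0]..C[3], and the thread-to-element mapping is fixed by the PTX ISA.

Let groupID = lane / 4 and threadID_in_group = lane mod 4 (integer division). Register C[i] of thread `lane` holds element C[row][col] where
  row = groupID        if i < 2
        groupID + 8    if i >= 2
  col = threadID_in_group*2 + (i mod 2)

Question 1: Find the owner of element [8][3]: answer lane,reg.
r:8=>grp=0,rB=1  c:3=>tig=1,lo=1
L=0*4+1=1  i=1*2+1=3

1,3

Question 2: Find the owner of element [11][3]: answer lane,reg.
13,3

r=11⇒gr=3,Rb=1  c=3⇒th=1,odd=1
L=3*4+1=13  i=1*2+1=3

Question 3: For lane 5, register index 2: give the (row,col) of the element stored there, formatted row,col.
lane 5→5/4=1, 5 mod 4=1
i=2  r:1+8→9  c:2·1+0→2

9,2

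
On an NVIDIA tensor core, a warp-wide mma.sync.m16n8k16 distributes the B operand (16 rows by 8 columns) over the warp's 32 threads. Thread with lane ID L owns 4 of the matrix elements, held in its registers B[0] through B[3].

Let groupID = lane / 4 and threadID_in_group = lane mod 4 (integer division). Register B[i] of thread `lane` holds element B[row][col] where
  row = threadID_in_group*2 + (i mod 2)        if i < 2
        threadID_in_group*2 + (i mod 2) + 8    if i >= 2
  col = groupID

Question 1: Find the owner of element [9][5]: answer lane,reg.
c=5→G=5  r=9→rhi=1,T=0,p=1
L=5*4+0=20  i=1*2+1=3

20,3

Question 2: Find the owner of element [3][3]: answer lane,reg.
c=3→G=3  r=3→rhi=0,T=1,p=1
L=3*4+1=13  i=0*2+1=1

13,1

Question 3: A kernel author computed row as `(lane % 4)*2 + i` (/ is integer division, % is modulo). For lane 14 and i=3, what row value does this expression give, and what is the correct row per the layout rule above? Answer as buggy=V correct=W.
`(lane % 4)*2 + i`[14,3]->7
L=14->g=14>>2=3, t=14&3=2
[3]->row 2·2+1+8=13  col g=3
row: 7 vs 13

buggy=7 correct=13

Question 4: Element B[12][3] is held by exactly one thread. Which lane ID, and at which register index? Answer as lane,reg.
c: 3->gid=3  r: 12->r8=1,tid=2,i&1=0
L=3*4+2=14  i=1*2+0=2

14,2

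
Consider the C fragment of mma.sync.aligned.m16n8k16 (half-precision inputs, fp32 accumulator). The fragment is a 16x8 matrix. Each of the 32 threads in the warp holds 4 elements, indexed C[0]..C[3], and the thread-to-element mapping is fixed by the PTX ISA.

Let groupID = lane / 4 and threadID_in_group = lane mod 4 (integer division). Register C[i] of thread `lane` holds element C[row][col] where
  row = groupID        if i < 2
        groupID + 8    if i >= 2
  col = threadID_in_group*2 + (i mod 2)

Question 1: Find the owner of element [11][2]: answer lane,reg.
13,2

r=11->g=3,rb=1  c=2->t=1,b0=0
L=3*4+1=13  i=1*2+0=2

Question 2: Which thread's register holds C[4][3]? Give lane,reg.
17,1

r=4⇒gr=4,Rb=0  c=3⇒th=1,odd=1
L=4*4+1=17  i=0*2+1=1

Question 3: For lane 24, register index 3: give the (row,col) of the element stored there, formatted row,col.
14,1

24: grp=6,tig=0
[3] (6+8,0*2+1) = (14,1)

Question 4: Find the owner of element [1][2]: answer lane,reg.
r:1=>grp=1,rB=0  c:2=>tig=1,lo=0
L=1*4+1=5  i=0*2+0=0

5,0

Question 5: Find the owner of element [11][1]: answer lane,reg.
12,3

r: 11->gid=3,r8=1  c: 1->tid=0,i&1=1
L=3*4+0=12  i=1*2+1=3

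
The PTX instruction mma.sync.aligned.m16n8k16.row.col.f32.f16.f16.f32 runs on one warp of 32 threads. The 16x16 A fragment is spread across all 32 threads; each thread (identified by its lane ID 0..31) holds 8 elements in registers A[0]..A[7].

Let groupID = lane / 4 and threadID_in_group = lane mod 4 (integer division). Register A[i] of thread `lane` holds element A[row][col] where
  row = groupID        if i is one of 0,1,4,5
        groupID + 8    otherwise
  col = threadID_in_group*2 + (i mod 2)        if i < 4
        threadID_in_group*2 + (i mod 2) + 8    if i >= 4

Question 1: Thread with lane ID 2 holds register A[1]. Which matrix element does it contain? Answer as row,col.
lane 2->2/4=0, 2 mod 4=2
i=1  r:0+0->0  c:2·2+1+0->5

0,5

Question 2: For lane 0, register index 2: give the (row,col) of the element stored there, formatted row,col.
L=0⇒gr=0>>2=0, th=0&3=0
[2]⇒row 0+8=8  col 0·2+0+0=0

8,0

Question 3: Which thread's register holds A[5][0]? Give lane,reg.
20,0

r: 5->gid=5,r8=0  c: 0->c8=0,tid=0,i&1=0
L=5*4+0=20  i=0*4+0*2+0=0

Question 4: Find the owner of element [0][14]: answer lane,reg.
3,4

r:0=>grp=0,rB=0  c:14=>cB=1,tig=3,lo=0
L=0*4+3=3  i=1*4+0*2+0=4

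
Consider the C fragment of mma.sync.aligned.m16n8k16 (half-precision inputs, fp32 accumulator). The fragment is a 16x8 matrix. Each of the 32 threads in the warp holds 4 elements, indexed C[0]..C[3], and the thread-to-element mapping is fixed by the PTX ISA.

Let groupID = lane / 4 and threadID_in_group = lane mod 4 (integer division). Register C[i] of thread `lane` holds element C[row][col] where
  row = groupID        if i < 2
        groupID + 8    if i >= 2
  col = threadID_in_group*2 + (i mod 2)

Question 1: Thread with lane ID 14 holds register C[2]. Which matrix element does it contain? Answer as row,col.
14: grp=3,tig=2
[2] (3+8,2*2+0) = (11,4)

11,4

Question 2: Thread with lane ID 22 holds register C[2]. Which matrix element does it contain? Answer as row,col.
lane 22: gr=5 (22/4), th=2 (22%4)
i=2: r=5+8=13, c=2*2+0=4

13,4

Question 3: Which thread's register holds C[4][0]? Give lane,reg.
16,0

r=4→G=4,rhi=0  c=0→T=0,p=0
L=4*4+0=16  i=0*2+0=0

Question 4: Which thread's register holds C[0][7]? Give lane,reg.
3,1

r: 0->gid=0,r8=0  c: 7->tid=3,i&1=1
L=0*4+3=3  i=0*2+1=1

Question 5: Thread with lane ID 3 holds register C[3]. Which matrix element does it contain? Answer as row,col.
8,7

lane 3->3/4=0, 3 mod 4=3
i=3  r:0+8->8  c:2·3+1->7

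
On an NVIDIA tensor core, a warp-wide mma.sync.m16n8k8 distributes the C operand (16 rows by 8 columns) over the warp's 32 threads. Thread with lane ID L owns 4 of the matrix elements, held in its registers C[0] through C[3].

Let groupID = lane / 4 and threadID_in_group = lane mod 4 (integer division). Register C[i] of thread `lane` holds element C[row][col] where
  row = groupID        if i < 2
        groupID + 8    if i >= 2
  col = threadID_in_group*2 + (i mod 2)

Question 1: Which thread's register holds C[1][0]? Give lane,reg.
r: 1->gid=1,r8=0  c: 0->tid=0,i&1=0
L=1*4+0=4  i=0*2+0=0

4,0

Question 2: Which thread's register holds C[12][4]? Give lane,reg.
18,2

r:12=>grp=4,rB=1  c:4=>tig=2,lo=0
L=4*4+2=18  i=1*2+0=2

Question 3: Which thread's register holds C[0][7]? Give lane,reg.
3,1

r=0->g=0,rb=0  c=7->t=3,b0=1
L=0*4+3=3  i=0*2+1=1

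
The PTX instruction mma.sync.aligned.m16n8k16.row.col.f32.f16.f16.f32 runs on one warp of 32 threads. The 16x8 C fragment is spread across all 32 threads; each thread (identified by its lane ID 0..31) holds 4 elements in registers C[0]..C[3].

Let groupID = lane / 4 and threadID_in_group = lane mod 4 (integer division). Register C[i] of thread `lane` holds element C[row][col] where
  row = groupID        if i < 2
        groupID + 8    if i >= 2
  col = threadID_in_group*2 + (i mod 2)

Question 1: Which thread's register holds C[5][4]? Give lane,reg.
22,0

r=5->g=5,rb=0  c=4->t=2,b0=0
L=5*4+2=22  i=0*2+0=0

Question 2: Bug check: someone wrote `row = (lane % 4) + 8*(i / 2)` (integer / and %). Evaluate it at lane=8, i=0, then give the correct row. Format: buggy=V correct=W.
buggy=0 correct=2

`(lane % 4) + 8*(i / 2)`[8,0]->0
L=8->gid=8>>2=2, tid=8&3=0
[0]->row 2+0=2  col 0·2+0=0
row: 0 vs 2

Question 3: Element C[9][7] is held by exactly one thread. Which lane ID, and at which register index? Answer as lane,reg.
7,3

r=9→G=1,rhi=1  c=7→T=3,p=1
L=1*4+3=7  i=1*2+1=3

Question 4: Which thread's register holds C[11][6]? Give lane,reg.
r:11=>grp=3,rB=1  c:6=>tig=3,lo=0
L=3*4+3=15  i=1*2+0=2

15,2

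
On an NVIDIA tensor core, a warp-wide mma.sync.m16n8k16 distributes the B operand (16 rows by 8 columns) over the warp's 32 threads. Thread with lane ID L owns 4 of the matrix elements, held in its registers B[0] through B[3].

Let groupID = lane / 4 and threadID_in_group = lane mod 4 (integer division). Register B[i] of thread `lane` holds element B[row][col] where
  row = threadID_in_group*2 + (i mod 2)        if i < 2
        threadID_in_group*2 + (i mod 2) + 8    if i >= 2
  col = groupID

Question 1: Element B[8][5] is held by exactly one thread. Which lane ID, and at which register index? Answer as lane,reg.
c: 5->gid=5  r: 8->r8=1,tid=0,i&1=0
L=5*4+0=20  i=1*2+0=2

20,2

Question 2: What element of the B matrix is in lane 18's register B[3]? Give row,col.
13,4

18: grp=4,tig=2
[3] (2*2+1+8,4) = (13,4)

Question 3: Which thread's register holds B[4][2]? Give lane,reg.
10,0

c:2=>grp=2  r:4=>rB=0,tig=2,lo=0
L=2*4+2=10  i=0*2+0=0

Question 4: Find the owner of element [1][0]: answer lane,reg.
0,1

c:0=>grp=0  r:1=>rB=0,tig=0,lo=1
L=0*4+0=0  i=0*2+1=1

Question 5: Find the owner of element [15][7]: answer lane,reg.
31,3

c:7=>grp=7  r:15=>rB=1,tig=3,lo=1
L=7*4+3=31  i=1*2+1=3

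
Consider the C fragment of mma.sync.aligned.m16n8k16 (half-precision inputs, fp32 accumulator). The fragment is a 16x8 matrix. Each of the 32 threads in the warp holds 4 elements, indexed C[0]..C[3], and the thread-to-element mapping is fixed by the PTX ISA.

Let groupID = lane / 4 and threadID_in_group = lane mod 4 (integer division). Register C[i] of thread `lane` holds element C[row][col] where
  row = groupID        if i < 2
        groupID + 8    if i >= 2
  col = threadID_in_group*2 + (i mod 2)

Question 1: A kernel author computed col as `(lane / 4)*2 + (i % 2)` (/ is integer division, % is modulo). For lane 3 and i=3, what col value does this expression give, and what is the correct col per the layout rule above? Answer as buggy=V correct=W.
buggy=1 correct=7

`(lane / 4)*2 + (i % 2)`[3,3]->1
L=3->g=3>>2=0, t=3&3=3
[3]->row 0+8=8  col 3·2+1=7
col: 1 vs 7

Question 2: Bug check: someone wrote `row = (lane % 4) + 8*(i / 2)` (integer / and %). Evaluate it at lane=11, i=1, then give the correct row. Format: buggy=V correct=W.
`(lane % 4) + 8*(i / 2)`[11,1]⇒3
lane 11⇒11/4=2, 11 mod 4=3
i=1  r:2+0⇒2  c:2·3+1⇒7
row: 3 vs 2

buggy=3 correct=2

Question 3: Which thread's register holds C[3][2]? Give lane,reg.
r=3→G=3,rhi=0  c=2→T=1,p=0
L=3*4+1=13  i=0*2+0=0

13,0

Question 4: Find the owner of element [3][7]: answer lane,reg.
r:3=>grp=3,rB=0  c:7=>tig=3,lo=1
L=3*4+3=15  i=0*2+1=1

15,1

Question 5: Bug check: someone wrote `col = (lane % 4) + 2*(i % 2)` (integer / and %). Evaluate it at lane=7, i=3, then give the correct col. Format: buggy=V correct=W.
`(lane % 4) + 2*(i % 2)`[7,3]->5
lane 7: gid=1 (7/4), tid=3 (7%4)
i=3: r=1+8=9, c=3*2+1=7
col: 5 vs 7

buggy=5 correct=7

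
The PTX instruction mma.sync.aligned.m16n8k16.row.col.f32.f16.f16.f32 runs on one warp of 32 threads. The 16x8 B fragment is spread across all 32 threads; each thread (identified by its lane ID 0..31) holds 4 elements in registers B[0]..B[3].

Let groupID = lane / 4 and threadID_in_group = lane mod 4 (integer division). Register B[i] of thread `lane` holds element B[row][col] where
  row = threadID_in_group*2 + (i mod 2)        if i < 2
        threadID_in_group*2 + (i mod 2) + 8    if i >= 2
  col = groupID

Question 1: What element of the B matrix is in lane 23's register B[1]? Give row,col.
L=23=>grp=23>>2=5, tig=23&3=3
[1]=>row 3·2+1+0=7  col grp=5

7,5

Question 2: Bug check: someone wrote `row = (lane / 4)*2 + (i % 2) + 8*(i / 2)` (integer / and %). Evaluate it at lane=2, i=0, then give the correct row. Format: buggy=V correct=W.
buggy=0 correct=4

`(lane / 4)*2 + (i % 2) + 8*(i / 2)`[2,0]->0
L=2->g=2>>2=0, t=2&3=2
[0]->row 2·2+0+0=4  col g=0
row: 0 vs 4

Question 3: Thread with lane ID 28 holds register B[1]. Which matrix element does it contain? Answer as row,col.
28: gid=7,tid=0
[1] (0*2+1+0,7) = (1,7)

1,7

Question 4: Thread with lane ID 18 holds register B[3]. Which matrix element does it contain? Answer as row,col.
lane 18: grp=4 (18/4), tig=2 (18%4)
i=3: r=2*2+1+8=13, c=grp=4

13,4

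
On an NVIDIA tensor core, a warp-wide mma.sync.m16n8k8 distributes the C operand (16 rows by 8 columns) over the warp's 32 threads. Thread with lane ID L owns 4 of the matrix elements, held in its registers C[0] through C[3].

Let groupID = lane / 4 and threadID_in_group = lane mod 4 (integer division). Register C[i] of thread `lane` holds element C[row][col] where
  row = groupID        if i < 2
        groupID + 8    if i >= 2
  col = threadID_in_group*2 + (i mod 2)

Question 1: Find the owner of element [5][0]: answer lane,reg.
r=5->g=5,rb=0  c=0->t=0,b0=0
L=5*4+0=20  i=0*2+0=0

20,0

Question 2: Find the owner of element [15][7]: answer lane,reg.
31,3

r=15->g=7,rb=1  c=7->t=3,b0=1
L=7*4+3=31  i=1*2+1=3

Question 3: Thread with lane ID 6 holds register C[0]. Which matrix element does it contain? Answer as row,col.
1,4

6: g=1,t=2
[0] (1+0,2*2+0) = (1,4)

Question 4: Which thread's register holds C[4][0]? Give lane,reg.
16,0

r=4->g=4,rb=0  c=0->t=0,b0=0
L=4*4+0=16  i=0*2+0=0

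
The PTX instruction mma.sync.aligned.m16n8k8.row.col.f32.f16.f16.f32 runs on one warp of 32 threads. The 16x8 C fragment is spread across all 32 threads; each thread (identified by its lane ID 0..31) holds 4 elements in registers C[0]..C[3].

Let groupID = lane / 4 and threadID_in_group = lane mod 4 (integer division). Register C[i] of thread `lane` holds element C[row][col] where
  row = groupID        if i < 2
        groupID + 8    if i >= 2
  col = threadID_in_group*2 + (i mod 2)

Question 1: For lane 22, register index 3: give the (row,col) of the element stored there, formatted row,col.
L=22→G=22>>2=5, T=22&3=2
[3]→row 5+8=13  col 2·2+1=5

13,5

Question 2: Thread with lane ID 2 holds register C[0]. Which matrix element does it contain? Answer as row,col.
lane 2: gid=0 (2/4), tid=2 (2%4)
i=0: r=0+0=0, c=2*2+0=4

0,4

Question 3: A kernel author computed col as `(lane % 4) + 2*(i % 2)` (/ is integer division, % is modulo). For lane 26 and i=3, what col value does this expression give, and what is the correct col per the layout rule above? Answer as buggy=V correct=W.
buggy=4 correct=5

`(lane % 4) + 2*(i % 2)`[26,3]=>4
lane 26=>26/4=6, 26 mod 4=2
i=3  r:6+8=>14  c:2·2+1=>5
col: 4 vs 5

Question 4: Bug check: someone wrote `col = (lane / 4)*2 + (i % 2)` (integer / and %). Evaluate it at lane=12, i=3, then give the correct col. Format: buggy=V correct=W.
`(lane / 4)*2 + (i % 2)`[12,3]->7
12: gid=3,tid=0
[3] (3+8,0*2+1) = (11,1)
col: 7 vs 1

buggy=7 correct=1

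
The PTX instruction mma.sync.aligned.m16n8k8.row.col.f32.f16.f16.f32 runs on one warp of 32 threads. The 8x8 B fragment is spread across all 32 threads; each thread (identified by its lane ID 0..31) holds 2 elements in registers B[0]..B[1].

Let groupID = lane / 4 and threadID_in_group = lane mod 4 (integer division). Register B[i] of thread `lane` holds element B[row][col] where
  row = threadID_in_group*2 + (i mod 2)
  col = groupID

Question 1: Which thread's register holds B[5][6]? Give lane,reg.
c:6=>grp=6  r:5=>tig=2,lo=1
L=6*4+2=26  i=1=1

26,1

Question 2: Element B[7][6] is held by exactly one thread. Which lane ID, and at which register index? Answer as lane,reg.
c=6→G=6  r=7→T=3,p=1
L=6*4+3=27  i=1=1

27,1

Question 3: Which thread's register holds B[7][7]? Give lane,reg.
c=7->g=7  r=7->t=3,b0=1
L=7*4+3=31  i=1=1

31,1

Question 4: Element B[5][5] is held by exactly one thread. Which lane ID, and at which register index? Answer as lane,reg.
c=5→G=5  r=5→T=2,p=1
L=5*4+2=22  i=1=1

22,1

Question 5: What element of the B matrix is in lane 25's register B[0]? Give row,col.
L=25→G=25>>2=6, T=25&3=1
[0]→row 1·2+0=2  col G=6

2,6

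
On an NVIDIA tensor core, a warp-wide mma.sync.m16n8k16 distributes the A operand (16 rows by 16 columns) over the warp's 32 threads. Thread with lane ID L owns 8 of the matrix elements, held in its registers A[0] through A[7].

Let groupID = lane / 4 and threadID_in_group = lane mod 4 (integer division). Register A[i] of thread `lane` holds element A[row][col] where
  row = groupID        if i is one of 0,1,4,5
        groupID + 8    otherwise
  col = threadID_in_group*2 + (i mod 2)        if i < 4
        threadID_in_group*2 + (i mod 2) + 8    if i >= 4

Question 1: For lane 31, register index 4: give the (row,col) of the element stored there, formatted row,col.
7,14

31: gr=7,th=3
[4] (7+0,3*2+0+8) = (7,14)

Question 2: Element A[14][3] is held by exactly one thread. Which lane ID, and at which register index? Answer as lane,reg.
r=14->g=6,rb=1  c=3->cb=0,t=1,b0=1
L=6*4+1=25  i=0*4+1*2+1=3

25,3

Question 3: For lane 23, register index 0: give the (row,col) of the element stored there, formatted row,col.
23: gid=5,tid=3
[0] (5+0,3*2+0+0) = (5,6)

5,6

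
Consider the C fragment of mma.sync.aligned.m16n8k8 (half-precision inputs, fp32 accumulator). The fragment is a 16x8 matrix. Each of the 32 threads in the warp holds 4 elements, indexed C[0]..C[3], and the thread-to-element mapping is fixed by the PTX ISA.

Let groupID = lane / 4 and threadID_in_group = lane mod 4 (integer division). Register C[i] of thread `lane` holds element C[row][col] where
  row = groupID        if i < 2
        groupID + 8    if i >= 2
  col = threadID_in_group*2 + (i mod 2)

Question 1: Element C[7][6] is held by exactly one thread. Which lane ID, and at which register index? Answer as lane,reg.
31,0

r=7->g=7,rb=0  c=6->t=3,b0=0
L=7*4+3=31  i=0*2+0=0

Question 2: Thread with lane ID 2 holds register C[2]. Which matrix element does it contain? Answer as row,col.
8,4

lane 2: gr=0 (2/4), th=2 (2%4)
i=2: r=0+8=8, c=2*2+0=4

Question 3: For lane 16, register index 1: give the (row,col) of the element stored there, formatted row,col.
4,1

lane 16: G=4 (16/4), T=0 (16%4)
i=1: r=4+0=4, c=0*2+1=1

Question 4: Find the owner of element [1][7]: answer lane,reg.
r: 1->gid=1,r8=0  c: 7->tid=3,i&1=1
L=1*4+3=7  i=0*2+1=1

7,1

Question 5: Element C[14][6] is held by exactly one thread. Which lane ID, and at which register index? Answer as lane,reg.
27,2

r=14⇒gr=6,Rb=1  c=6⇒th=3,odd=0
L=6*4+3=27  i=1*2+0=2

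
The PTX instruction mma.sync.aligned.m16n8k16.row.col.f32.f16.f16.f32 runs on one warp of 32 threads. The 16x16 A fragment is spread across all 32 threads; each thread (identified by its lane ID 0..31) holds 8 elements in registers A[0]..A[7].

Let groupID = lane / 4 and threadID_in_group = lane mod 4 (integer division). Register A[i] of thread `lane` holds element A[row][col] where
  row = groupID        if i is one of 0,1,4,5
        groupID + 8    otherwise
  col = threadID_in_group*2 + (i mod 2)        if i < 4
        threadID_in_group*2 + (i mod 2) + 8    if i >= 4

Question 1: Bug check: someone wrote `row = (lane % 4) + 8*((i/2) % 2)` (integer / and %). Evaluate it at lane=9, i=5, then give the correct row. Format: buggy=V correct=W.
buggy=1 correct=2

`(lane % 4) + 8*((i/2) % 2)`[9,5]→1
9: G=2,T=1
[5] (2+0,1*2+1+8) = (2,11)
row: 1 vs 2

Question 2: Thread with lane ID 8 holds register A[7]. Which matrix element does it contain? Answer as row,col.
10,9

8: g=2,t=0
[7] (2+8,0*2+1+8) = (10,9)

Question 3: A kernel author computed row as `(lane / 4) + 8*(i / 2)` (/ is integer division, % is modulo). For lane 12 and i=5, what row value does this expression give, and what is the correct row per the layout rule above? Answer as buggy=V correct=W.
buggy=19 correct=3

`(lane / 4) + 8*(i / 2)`[12,5]=>19
12: grp=3,tig=0
[5] (3+0,0*2+1+8) = (3,9)
row: 19 vs 3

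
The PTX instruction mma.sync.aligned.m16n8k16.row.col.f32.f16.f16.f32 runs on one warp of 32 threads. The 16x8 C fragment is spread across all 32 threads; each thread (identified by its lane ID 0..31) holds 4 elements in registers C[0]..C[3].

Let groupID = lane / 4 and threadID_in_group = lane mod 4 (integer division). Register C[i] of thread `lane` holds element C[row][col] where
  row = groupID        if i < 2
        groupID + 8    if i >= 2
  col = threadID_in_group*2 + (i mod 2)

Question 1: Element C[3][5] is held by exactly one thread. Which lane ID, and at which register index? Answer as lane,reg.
14,1

r=3->g=3,rb=0  c=5->t=2,b0=1
L=3*4+2=14  i=0*2+1=1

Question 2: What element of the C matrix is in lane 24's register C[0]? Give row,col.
6,0

lane 24=>24/4=6, 24 mod 4=0
i=0  r:6+0=>6  c:2·0+0=>0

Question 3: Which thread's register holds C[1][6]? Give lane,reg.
7,0

r:1=>grp=1,rB=0  c:6=>tig=3,lo=0
L=1*4+3=7  i=0*2+0=0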